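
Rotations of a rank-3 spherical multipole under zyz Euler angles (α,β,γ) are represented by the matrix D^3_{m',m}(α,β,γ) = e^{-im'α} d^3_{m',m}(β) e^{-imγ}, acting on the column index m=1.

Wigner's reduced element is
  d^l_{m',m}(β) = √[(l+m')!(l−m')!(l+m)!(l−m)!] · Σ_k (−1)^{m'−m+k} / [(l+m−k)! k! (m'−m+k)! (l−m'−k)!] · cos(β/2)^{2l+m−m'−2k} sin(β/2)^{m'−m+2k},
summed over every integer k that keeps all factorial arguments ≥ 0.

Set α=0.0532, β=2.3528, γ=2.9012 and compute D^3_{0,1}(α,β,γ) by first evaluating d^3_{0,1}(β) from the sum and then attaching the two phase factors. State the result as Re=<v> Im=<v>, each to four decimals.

Re=-0.4425 Im=-0.1085

First d^3_{0,1}(β=2.3528), then the phase factors e^{-i(0)α} and e^{-i(1)γ}:
Half-angle: c=0.384251, s=0.923229. N=√(6·6·24·2)=41.569219
Admissible k: 1..3 (factorial args all ≥0)
  k=1: (−1)^0·41.5692/(12)·0.3843^5·0.9232^1 = +0.026790
  k=2: (−1)^1·41.5692/(4)·0.3843^3·0.9232^3 = -0.463964
  k=3: (−1)^2·41.5692/(12)·0.3843^1·0.9232^5 = +0.892796
d^3_{0,1}(2.3528) = +0.026790 -0.463964 +0.892796 = +0.455621
Phases: e^{-i·(0)·0.0532}=+1.000000+0.000000i, e^{-i·(1)·2.9012}=-0.971245-0.238084i ⇒ D=-0.442520-0.108476i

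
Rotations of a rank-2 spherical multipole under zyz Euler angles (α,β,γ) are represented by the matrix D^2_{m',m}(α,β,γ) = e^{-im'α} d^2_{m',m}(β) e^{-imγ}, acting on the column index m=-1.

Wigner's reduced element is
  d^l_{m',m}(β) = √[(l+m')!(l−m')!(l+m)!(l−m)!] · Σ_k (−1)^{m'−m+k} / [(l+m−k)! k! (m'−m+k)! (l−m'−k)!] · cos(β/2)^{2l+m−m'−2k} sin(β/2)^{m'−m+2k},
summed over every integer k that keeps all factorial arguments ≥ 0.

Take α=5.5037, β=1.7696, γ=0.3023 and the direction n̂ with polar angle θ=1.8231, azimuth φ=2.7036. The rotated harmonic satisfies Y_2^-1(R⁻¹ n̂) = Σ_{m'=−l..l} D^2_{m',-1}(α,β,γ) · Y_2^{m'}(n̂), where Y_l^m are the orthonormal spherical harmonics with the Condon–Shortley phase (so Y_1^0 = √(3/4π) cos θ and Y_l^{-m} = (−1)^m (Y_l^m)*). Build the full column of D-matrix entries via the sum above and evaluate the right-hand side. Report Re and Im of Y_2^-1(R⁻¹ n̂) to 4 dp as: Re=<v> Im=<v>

Re=-0.2018 Im=-0.2847

Need the full column D^2_{m',-1} for m'=−2..2 at α=5.5037, β=1.7696, γ=0.3023.
cos(β/2)=0.633444, sin(β/2)=0.773788
d^2_{-2,-1}: single k=1 term ⇒ +0.393348;  D = +0.121539-0.374101i
d^2_{-1,-1}: k∈[0..1] ⇒ +0.161003 -0.720746 = -0.559743;  D = -0.497215+0.257079i
d^2_{0,-1}: k∈[0..1] ⇒ -0.481751 +0.718870 = +0.237119;  D = +0.226367+0.070594i
d^2_{1,-1}: k∈[0..1] ⇒ +0.720746 -0.358500 = +0.362247;  D = +0.170166+0.319791i
d^2_{2,-1}: single k=0 term ⇒ -0.586955;  D = +0.168108-0.562366i
Y_2^{m'}(θ=1.8231,φ=2.7036) and Σ D·Y over m':
  (+0.1215-0.3741i)·(+0.2319+0.2782i)  (-0.4972+0.2571i)·(+0.1691+0.0792i)  (+0.2264+0.0706i)·(-0.2564+0.0000i)  (+0.1702+0.3198i)·(-0.1691+0.0792i)  (+0.1681-0.5624i)·(+0.2319-0.2782i)
Y_2^-1(R⁻¹ n̂) = -0.201820-0.284733i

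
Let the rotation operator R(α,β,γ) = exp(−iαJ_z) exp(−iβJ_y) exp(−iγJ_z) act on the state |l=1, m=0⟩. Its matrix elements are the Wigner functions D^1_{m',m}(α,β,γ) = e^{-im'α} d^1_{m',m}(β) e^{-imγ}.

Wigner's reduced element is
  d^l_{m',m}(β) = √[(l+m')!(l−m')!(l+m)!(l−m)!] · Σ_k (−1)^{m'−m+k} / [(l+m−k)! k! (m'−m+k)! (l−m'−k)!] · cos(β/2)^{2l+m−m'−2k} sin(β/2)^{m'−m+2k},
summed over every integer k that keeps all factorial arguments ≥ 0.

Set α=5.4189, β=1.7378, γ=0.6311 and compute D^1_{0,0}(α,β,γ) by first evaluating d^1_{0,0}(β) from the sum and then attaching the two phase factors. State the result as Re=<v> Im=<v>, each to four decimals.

Re=-0.1662 Im=0.0000

First d^1_{0,0}(β=1.7378), then the phase factors e^{-i(0)α} and e^{-i(0)γ}:
c=cos(1.7378/2)=0.645667, s=sin(1.7378/2)=0.763619; N=√[1·1·1·1]=1.000000
Admissible k: 0..1 (factorial args all ≥0)
  k=0: (−1)^0·1.0000/(1)·0.6457^2·0.7636^0 = +0.416886
  k=1: (−1)^1·1.0000/(1)·0.6457^0·0.7636^2 = -0.583114
d^1_{0,0}(1.7378) = +0.416886 -0.583114 = -0.166228
Attach z-rotation phases: D = e^{-i(0)(5.4189)}·(-0.166228)·e^{-i(0)(0.6311)} = -0.166228+0.000000i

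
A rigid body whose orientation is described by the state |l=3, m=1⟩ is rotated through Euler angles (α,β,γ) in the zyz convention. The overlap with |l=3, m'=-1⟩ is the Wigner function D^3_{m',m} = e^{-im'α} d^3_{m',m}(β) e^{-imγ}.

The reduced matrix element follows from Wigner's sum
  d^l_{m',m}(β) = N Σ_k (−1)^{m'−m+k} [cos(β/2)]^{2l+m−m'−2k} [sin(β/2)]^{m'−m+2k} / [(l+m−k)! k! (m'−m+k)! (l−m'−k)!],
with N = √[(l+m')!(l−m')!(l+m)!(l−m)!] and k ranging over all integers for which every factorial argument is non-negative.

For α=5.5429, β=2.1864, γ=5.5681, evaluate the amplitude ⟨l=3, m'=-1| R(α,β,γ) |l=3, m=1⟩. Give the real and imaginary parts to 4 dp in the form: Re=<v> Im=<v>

Split into d^3_{-1,1}(β=2.1864) × two z-phases.
With c≡cos(β/2)=0.459646 and s≡sin(β/2)=0.888102, N=[2·24·24·2]^{1/2}=48.000000
k∈{2,3,4} keeps every argument non-negative
  k=2: (−1)^0·48.0000/(8)·0.4596^4·0.8881^2 = +0.211237
  k=3: (−1)^1·48.0000/(6)·0.4596^2·0.8881^4 = -1.051450
  k=4: (−1)^2·48.0000/(48)·0.4596^0·0.8881^6 = +0.490657
d^3_{-1,1}(2.1864) = +0.211237 -1.051450 +0.490657 = -0.349556
Attach z-rotation phases: D = e^{-i(-1)(5.5429)}·(-0.349556)·e^{-i(1)(5.5681)} = -0.349445+0.008808i

Re=-0.3494 Im=0.0088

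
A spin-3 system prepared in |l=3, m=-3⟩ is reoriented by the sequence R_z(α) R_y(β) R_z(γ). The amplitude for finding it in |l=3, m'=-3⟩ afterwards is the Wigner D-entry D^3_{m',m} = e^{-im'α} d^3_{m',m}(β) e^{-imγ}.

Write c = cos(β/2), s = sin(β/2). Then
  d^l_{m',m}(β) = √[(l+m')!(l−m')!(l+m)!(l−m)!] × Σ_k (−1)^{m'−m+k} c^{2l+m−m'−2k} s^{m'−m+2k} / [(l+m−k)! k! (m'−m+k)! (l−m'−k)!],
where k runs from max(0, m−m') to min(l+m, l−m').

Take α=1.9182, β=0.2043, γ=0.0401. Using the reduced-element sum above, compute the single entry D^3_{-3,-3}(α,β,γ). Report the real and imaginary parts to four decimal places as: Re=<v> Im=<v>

D^3_{-3,-3}(1.9182,0.2043,0.0401) = e^{-i·-3·1.9182}·d^3_{-3,-3}(0.2043)·e^{-i·-3·0.0401}. Compute d first:
c=cos(0.2043/2)=0.994787, s=sin(0.2043/2)=0.101972; N=√[1·720·1·720]=720.000000
k: max(0,(-3)−(-3))=0 … min(3+(-3),3−(-3))=0
  k=0: (−1)^0·720.0000/(720)·0.9948^6·0.1020^0 = +0.969128
d^3_{-3,-3}(0.2043) = +0.969128
Phases: e^{-i·(-3)·1.9182}=+0.863521-0.504312i, e^{-i·(-3)·0.0401}=+0.992773+0.120010i ⇒ D=+0.889469-0.384779i

Re=0.8895 Im=-0.3848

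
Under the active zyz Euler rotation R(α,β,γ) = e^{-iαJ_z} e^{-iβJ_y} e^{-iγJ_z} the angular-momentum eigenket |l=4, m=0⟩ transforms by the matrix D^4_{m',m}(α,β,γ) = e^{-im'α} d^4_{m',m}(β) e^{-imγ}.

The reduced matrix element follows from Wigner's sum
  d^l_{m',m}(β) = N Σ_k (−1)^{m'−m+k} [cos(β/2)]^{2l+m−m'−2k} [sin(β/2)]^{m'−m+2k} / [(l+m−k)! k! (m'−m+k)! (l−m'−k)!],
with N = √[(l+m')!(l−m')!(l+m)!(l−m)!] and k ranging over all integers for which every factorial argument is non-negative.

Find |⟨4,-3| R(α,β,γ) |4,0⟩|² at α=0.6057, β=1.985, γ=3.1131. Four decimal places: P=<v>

Split into d^4_{-3,0}(β=1.985) × two z-phases.
c=cos(1.985/2)=0.546598, s=sin(1.985/2)=0.837395; N=√[1·5040·24·24]=1703.830978
The bounds max(0,m−m')=3 and min(l+m,l−m')=4 give 2 terms
  k=3: (−1)^0·1703.8310/(144)·0.5466^5·0.8374^3 = +0.338997
  k=4: (−1)^1·1703.8310/(144)·0.5466^3·0.8374^5 = -0.795647
d^4_{-3,0}(1.985) = +0.338997 -0.795647 = -0.456650
|D^4_{-3,0}|² = |d^4_{-3,0}(β)|² = (-0.456650)² = 0.208529 (the z-rotation phases have unit modulus)

P=0.2085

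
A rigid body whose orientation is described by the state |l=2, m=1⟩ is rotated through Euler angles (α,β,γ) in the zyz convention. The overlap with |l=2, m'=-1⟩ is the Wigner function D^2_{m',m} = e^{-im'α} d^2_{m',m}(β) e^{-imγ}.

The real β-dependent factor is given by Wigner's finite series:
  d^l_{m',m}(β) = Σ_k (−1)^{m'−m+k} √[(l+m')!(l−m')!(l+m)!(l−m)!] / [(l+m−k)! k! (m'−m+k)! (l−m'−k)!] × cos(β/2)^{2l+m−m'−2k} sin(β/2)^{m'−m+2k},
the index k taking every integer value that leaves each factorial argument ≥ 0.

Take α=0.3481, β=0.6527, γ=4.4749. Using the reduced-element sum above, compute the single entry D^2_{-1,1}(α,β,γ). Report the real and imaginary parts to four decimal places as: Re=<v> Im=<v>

Re=-0.1471 Im=0.2217

Split into d^2_{-1,1}(β=0.6527) × two z-phases.
Half-angle: c=0.947219, s=0.320588. N=√(1·6·6·1)=6.000000
k∈{2,3} keeps every argument non-negative
  k=2: (−1)^0·6.0000/(2)·0.9472^2·0.3206^2 = +0.276641
  k=3: (−1)^1·6.0000/(6)·0.9472^0·0.3206^4 = -0.010563
d^2_{-1,1}(0.6527) = +0.276641 -0.010563 = +0.266078
Phases: e^{-i·(-1)·0.3481}=+0.940023+0.341112i, e^{-i·(1)·4.4749}=-0.235263+0.971932i ⇒ D=-0.147059+0.221746i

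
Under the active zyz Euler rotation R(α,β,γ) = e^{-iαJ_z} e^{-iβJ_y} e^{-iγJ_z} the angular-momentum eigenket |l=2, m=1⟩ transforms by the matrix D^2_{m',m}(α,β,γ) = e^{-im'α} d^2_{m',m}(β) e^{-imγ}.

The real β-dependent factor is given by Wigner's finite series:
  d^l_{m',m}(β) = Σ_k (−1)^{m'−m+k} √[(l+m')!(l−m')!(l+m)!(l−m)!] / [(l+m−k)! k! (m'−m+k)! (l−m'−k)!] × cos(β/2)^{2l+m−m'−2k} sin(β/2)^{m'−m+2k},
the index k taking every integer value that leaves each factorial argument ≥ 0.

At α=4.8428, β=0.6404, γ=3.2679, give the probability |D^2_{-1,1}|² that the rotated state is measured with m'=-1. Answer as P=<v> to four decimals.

P=0.0665

Split into d^2_{-1,1}(β=0.6404) × two z-phases.
Half-angle: c=0.949172, s=0.314756. N=√(1·6·6·1)=6.000000
k∈{2,3} keeps every argument non-negative
  k=2: (−1)^0·6.0000/(2)·0.9492^2·0.3148^2 = +0.267769
  k=3: (−1)^1·6.0000/(6)·0.9492^0·0.3148^4 = -0.009815
d^2_{-1,1}(0.6404) = +0.267769 -0.009815 = +0.257954
|D^2_{-1,1}|² = |d^2_{-1,1}(β)|² = (+0.257954)² = 0.066540 (the z-rotation phases have unit modulus)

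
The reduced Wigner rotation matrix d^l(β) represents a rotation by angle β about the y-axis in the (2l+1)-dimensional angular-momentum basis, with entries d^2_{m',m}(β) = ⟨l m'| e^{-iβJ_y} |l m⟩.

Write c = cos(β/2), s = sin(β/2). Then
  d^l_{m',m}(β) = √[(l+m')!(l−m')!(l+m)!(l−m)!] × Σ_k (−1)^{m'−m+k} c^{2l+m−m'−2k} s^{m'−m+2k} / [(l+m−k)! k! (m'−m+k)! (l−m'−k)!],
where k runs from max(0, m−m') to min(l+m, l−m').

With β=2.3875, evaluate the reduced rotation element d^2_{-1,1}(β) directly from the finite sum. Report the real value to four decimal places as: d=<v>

d=-0.3957

d^2_{-1,1}(β=2.3875) via Wigner's sum:
c=cos(2.3875/2)=0.368176, s=sin(2.3875/2)=0.929756; N=√[1·6·6·1]=6.000000
The bounds max(0,m−m')=2 and min(l+m,l−m')=3 give 2 terms
  k=2: (−1)^0·6.0000/(2)·0.3682^2·0.9298^2 = +0.351536
  k=3: (−1)^1·6.0000/(6)·0.3682^0·0.9298^4 = -0.747268
d^2_{-1,1}(2.3875) = +0.351536 -0.747268 = -0.395732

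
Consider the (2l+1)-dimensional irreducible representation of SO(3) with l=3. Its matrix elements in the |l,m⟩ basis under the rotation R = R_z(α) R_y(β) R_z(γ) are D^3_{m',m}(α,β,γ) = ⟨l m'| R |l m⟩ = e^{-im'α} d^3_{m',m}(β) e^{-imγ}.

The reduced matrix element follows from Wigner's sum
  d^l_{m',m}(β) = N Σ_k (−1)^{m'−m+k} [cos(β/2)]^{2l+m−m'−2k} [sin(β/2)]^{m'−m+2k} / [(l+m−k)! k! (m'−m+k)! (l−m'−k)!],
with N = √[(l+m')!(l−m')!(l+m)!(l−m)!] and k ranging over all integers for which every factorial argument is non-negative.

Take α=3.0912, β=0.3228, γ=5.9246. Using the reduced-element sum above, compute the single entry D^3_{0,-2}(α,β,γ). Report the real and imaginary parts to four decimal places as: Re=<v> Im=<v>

First d^3_{0,-2}(β=0.3228), then the phase factors e^{-i(0)α} and e^{-i(-2)γ}:
With c≡cos(β/2)=0.987003 and s≡sin(β/2)=0.160700, N=[6·6·1·120]^{1/2}=65.726707
k∈{0,1} keeps every argument non-negative
  k=0: (−1)^2·65.7267/(12)·0.9870^4·0.1607^2 = +0.134236
  k=1: (−1)^3·65.7267/(12)·0.9870^2·0.1607^4 = -0.003558
d^3_{0,-2}(0.3228) = +0.134236 -0.003558 = +0.130677
Phases: e^{-i·(0)·3.0912}=+1.000000+0.000000i, e^{-i·(-2)·5.9246}=+0.753668-0.657255i ⇒ D=+0.098487-0.085888i

Re=0.0985 Im=-0.0859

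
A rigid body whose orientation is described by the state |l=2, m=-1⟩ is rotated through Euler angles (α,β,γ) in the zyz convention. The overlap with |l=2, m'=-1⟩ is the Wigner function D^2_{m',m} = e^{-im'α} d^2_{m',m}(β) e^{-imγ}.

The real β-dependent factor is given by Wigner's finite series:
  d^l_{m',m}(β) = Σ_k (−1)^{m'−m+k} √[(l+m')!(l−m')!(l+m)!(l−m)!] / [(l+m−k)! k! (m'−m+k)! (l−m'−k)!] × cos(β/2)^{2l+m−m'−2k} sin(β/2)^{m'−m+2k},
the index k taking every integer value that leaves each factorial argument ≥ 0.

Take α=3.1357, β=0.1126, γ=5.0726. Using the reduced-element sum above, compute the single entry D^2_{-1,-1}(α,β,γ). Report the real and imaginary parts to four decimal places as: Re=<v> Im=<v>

Re=-0.3415 Im=0.9231

D^2_{-1,-1}(3.1357,0.1126,5.0726) = e^{-i·-1·3.1357}·d^2_{-1,-1}(0.1126)·e^{-i·-1·5.0726}. Compute d first:
With c≡cos(β/2)=0.998416 and s≡sin(β/2)=0.056270, N=[1·6·1·6]^{1/2}=6.000000
k: max(0,(-1)−(-1))=0 … min(2+(-1),2−(-1))=1
  k=0: (−1)^0·6.0000/(6)·0.9984^4·0.0563^0 = +0.993677
  k=1: (−1)^1·6.0000/(2)·0.9984^2·0.0563^2 = -0.009469
d^2_{-1,-1}(0.1126) = +0.993677 -0.009469 = +0.984208
D = (-0.999983+0.005893i)·(+0.984208)·(+0.352472-0.935822i) = -0.341472+0.923073i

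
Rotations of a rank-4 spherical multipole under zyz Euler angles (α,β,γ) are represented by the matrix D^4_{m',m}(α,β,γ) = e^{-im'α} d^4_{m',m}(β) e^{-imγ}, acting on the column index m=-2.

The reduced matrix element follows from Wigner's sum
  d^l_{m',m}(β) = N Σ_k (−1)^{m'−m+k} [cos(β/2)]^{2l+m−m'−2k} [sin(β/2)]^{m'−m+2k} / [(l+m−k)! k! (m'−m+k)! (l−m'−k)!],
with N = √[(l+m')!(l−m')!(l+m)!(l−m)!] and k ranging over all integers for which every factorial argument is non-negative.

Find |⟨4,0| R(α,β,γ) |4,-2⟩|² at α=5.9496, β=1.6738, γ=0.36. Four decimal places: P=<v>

P=0.1312

First d^4_{0,-2}(β=1.6738), then the phase factors e^{-i(0)α} and e^{-i(-2)γ}:
c=cos(1.6738/2)=0.669768, s=sin(1.6738/2)=0.742570; N=√[24·24·2·720]=910.735966
The bounds max(0,m−m')=0 and min(l+m,l−m')=2 give 3 terms
  k=0: (−1)^2·910.7360/(96)·0.6698^6·0.7426^2 = +0.472218
  k=1: (−1)^3·910.7360/(36)·0.6698^4·0.7426^4 = -1.547883
  k=2: (−1)^4·910.7360/(96)·0.6698^2·0.7426^6 = +0.713503
d^4_{0,-2}(1.6738) = +0.472218 -1.547883 +0.713503 = -0.362161
|D^4_{0,-2}|² = |d^4_{0,-2}(β)|² = (-0.362161)² = 0.131161 (the z-rotation phases have unit modulus)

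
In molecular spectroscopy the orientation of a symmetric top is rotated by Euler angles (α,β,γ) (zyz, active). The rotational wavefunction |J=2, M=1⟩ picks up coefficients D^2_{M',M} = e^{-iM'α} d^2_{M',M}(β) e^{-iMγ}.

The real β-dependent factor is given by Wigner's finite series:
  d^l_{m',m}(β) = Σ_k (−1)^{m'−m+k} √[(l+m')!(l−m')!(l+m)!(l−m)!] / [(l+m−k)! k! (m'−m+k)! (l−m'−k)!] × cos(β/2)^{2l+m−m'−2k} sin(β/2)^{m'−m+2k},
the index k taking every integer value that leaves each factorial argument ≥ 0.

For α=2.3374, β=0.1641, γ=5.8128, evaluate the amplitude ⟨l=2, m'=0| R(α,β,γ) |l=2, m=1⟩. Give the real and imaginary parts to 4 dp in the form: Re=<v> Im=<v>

Split into d^2_{0,1}(β=0.1641) × two z-phases.
Half-angle: c=0.996636, s=0.081958. N=√(2·2·6·1)=4.898979
k∈{1,2} keeps every argument non-negative
  k=1: (−1)^0·4.8990/(2)·0.9966^3·0.0820^1 = +0.198736
  k=2: (−1)^1·4.8990/(2)·0.9966^1·0.0820^3 = -0.001344
d^2_{0,1}(0.1641) = +0.198736 -0.001344 = +0.197392
Attach z-rotation phases: D = e^{-i(0)(2.3374)}·(+0.197392)·e^{-i(1)(5.8128)} = +0.175954+0.089464i

Re=0.1760 Im=0.0895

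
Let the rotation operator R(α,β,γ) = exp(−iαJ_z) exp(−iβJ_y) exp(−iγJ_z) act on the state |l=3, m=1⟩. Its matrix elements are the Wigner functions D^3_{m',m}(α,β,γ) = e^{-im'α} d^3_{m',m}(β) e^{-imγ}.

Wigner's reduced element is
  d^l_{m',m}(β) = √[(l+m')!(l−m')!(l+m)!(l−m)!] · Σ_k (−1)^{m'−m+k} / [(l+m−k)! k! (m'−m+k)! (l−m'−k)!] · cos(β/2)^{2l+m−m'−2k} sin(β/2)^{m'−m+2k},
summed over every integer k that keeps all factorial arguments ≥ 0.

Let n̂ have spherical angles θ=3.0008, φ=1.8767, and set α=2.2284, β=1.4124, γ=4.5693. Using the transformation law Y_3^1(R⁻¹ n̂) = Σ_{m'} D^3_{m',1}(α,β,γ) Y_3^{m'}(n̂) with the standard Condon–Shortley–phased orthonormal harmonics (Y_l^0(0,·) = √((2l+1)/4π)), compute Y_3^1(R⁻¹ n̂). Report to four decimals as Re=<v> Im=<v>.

Need the full column D^3_{m',1} for m'=−3..3 at α=2.2284, β=1.4124, γ=4.5693.
cos(β/2)=0.760833, sin(β/2)=0.648947
d^3_{-3,1}: single k=4 term ⇒ +0.397615;  D = -0.206166+0.339990i
d^3_{-2,1}: k∈[3..4] ⇒ +0.761249 -0.276909 = +0.484341;  D = +0.481279-0.054373i
d^3_{-1,1}: k∈[2..4] ⇒ +0.846698 -0.821309 +0.074689 = +0.100077;  D = -0.069675-0.071839i
d^3_{0,1}: k∈[1..3] ⇒ +0.573123 -1.250860 +0.303338 = -0.374399;  D = +0.053390-0.370573i
d^3_{1,1}: k∈[0..2] ⇒ +0.193971 -1.128930 +0.615982 = -0.318977;  D = -0.277679+0.156972i
d^3_{2,1}: k∈[0..1] ⇒ -0.523187 +0.761249 = +0.238062;  D = -0.219392-0.092416i
d^3_{3,1}: single k=0 term ⇒ +0.546541;  D = +0.139938+0.528322i
Y_3^{m'}(θ=3.0008,φ=1.8767) and Σ D·Y over m':
  (-0.2062+0.3400i)·(+0.0009+0.0007i)  (+0.4813-0.0544i)·(+0.0163-0.0114i)  (-0.0697-0.0718i)·(-0.0533-0.1687i)  (+0.0534-0.3706i)·(-0.7026+0.0000i)  (-0.2777+0.1570i)·(+0.0533-0.1687i)  (-0.2194-0.0924i)·(+0.0163+0.0114i)  (+0.1399+0.5283i)·(-0.0009+0.0007i)
Y_3^1(R⁻¹ n̂) = -0.030449+0.320528i

Re=-0.0304 Im=0.3205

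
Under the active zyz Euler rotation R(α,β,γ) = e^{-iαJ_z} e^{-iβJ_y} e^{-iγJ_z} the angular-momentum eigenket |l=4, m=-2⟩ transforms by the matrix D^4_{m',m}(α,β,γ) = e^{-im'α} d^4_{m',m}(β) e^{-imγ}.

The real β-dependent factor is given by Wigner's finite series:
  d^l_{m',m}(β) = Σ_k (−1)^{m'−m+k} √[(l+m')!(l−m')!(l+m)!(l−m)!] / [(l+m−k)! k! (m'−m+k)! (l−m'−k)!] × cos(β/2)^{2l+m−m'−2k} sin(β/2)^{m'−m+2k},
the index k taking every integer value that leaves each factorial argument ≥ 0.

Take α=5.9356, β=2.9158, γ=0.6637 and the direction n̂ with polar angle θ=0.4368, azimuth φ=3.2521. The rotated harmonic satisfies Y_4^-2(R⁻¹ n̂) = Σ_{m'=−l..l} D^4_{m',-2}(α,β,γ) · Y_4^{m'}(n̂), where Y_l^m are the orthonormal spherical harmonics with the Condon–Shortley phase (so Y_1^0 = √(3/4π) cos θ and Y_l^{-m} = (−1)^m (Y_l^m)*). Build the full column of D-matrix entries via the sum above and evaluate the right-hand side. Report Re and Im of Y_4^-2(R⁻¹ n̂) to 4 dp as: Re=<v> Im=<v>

Re=-0.1159 Im=0.0151

Need the full column D^4_{m',-2} for m'=−4..4 at α=5.9356, β=2.9158, γ=0.6637.
cos(β/2)=0.112657, sin(β/2)=0.993634
d^4_{-4,-2}: single k=2 term ⇒ +0.000011;  D = +0.000011-0.000001i
d^4_{-3,-2}: k∈[1..2] ⇒ +0.000001 -0.000200 = -0.000199;  D = -0.000191-0.000056i
d^4_{-2,-2}: k∈[0..2] ⇒ +0.000000 -0.000024 +0.002355 = +0.002331;  D = +0.001880+0.001377i
d^4_{-1,-2}: k∈[0..2] ⇒ -0.000001 +0.000378 -0.019585 = -0.019208;  D = -0.010702-0.015950i
d^4_{0,-2}: k∈[0..2] ⇒ +0.000019 -0.003972 +0.115876 = +0.111923;  D = +0.026973+0.108624i
d^4_{1,-2}: k∈[0..2] ⇒ -0.000252 +0.029377 -0.457065 = -0.427940;  D = +0.044506-0.425619i
d^4_{2,-2}: k∈[0..2] ⇒ +0.002355 -0.146573 +0.950192 = +0.805975;  D = -0.351858+0.725114i
d^4_{3,-2}: k∈[0..1] ⇒ -0.015545 +0.403094 = +0.387549;  D = -0.277837+0.270186i
d^4_{4,-2}: single k=0 term ⇒ +0.064633;  D = -0.058913+0.026582i
Y_4^{m'}(θ=0.4368,φ=3.2521) and Σ D·Y over m':
  (+0.0000-0.0000i)·(+0.0128-0.0061i)  (-0.0002-0.0001i)·(-0.0812+0.0279i)  (+0.0019+0.0014i)·(+0.2773-0.0623i)  (-0.0107-0.0160i)·(-0.4952+0.0549i)  (+0.0270+0.1086i)·(+0.2076+0.0000i)  (+0.0445-0.4256i)·(+0.4952+0.0549i)  (-0.3519+0.7251i)·(+0.2773+0.0623i)  (-0.2778+0.2702i)·(+0.0812+0.0279i)  (-0.0589+0.0266i)·(+0.0128+0.0061i)
Y_4^-2(R⁻¹ n̂) = -0.115948+0.015122i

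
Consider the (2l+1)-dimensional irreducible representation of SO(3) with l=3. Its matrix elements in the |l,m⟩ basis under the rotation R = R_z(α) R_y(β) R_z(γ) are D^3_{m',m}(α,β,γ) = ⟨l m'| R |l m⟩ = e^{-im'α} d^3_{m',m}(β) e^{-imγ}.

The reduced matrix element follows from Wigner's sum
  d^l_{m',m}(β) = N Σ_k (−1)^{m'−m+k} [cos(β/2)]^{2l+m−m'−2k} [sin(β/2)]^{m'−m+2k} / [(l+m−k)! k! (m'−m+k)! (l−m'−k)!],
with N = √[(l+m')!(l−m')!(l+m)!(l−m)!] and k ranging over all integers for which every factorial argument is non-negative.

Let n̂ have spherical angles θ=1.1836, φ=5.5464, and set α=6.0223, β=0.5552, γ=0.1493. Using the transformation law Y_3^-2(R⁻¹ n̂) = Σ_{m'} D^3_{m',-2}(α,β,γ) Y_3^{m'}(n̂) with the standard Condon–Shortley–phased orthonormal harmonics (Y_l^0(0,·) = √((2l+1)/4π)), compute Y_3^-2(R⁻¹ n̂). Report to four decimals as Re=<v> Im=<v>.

Need the full column D^3_{m',-2} for m'=−3..3 at α=6.0223, β=0.5552, γ=0.1493.
cos(β/2)=0.961716, sin(β/2)=0.274048
d^3_{-3,-2}: single k=1 term ⇒ +0.552251;  D = +0.488806-0.257003i
d^3_{-2,-2}: k∈[0..1] ⇒ +0.791190 -0.321227 = +0.469963;  D = +0.458309-0.104014i
d^3_{-1,-2}: k∈[0..1] ⇒ -0.712953 +0.115785 = -0.597169;  D = -0.596744-0.022517i
d^3_{0,-2}: k∈[0..1] ⇒ +0.351886 -0.028573 = +0.323313;  D = +0.309006+0.095113i
d^3_{1,-2}: k∈[0..1] ⇒ -0.115785 +0.004701 = -0.111084;  D = -0.094147-0.058958i
d^3_{2,-2}: k∈[0..1] ⇒ +0.026084 -0.000424 = +0.025660;  D = +0.017499+0.018768i
d^3_{3,-2}: single k=0 term ⇒ -0.003641;  D = -0.001712-0.003214i
Y_3^{m'}(θ=1.1836,φ=5.5464) and Σ D·Y over m':
  (+0.4888-0.2570i)·(-0.1977+0.2658i)  (+0.4583-0.1040i)·(+0.0321+0.3293i)  (-0.5967-0.0225i)·(-0.0636-0.0577i)  (+0.3090+0.0951i)·(-0.3223+0.0000i)  (-0.0941-0.0590i)·(+0.0636-0.0577i)  (+0.0175+0.0188i)·(+0.0321-0.3293i)  (-0.0017-0.0032i)·(+0.1977+0.2658i)
Y_3^-2(R⁻¹ n̂) = -0.044407+0.328979i

Re=-0.0444 Im=0.3290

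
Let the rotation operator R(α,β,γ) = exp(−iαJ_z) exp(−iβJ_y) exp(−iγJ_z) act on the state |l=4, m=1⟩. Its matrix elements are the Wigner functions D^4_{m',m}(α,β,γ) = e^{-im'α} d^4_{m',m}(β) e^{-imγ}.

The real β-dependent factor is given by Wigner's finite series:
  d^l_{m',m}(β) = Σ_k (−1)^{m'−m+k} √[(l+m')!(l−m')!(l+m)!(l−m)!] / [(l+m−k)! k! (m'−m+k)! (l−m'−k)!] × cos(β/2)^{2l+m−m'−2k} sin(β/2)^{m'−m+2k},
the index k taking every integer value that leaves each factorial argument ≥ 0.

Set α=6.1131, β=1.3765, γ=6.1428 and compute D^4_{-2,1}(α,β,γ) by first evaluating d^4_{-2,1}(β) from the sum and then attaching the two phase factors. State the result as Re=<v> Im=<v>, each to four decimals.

Re=0.1198 Im=-0.0243

First d^4_{-2,1}(β=1.3765), then the phase factors e^{-i(-2)α} and e^{-i(1)γ}:
c=cos(1.3765/2)=0.772359, s=sin(1.3765/2)=0.635187; N=√[2·720·120·6]=1018.233765
k∈{3,4,5} keeps every argument non-negative
  k=3: (−1)^0·1018.2338/(72)·0.7724^5·0.6352^3 = +0.996126
  k=4: (−1)^1·1018.2338/(48)·0.7724^3·0.6352^5 = -1.010578
  k=5: (−1)^2·1018.2338/(240)·0.7724^1·0.6352^7 = +0.136699
d^4_{-2,1}(1.3765) = +0.996126 -1.010578 +0.136699 = +0.122246
Attach z-rotation phases: D = e^{-i(-2)(6.1131)}·(+0.122246)·e^{-i(1)(6.1428)} = +0.119815-0.024261i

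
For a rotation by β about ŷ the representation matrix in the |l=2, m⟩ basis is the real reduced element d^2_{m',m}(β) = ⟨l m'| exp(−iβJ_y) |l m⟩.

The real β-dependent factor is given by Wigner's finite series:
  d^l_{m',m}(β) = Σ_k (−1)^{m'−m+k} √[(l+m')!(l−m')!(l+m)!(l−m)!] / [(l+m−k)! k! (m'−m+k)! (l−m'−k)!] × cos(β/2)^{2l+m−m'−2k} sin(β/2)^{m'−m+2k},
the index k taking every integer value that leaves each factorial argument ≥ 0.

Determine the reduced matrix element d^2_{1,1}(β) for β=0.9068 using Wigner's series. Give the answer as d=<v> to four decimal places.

d^2_{1,1}(β=0.9068) via Wigner's sum:
Half-angle: c=0.898963, s=0.438025. N=√(6·1·6·1)=6.000000
k: max(0,(1)−(1))=0 … min(2+(1),2−(1))=1
  k=0: (−1)^0·6.0000/(6)·0.8990^4·0.4380^0 = +0.653081
  k=1: (−1)^1·6.0000/(2)·0.8990^2·0.4380^2 = -0.465159
d^2_{1,1}(0.9068) = +0.653081 -0.465159 = +0.187922

d=0.1879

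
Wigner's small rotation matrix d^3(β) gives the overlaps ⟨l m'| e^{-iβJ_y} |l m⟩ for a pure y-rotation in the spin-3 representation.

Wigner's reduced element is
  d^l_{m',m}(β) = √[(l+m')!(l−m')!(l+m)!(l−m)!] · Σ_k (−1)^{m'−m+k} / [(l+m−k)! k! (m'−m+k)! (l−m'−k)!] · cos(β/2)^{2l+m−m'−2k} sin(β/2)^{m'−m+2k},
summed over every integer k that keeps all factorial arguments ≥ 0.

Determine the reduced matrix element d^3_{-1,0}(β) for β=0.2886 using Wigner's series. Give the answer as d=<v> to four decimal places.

d^3_{-1,0}(β=0.2886) via Wigner's sum:
Half-angle: c=0.989607, s=0.143800. N=√(2·24·6·6)=41.569219
k∈{1,2,3} keeps every argument non-negative
  k=1: (−1)^0·41.5692/(12)·0.9896^5·0.1438^1 = +0.472783
  k=2: (−1)^1·41.5692/(4)·0.9896^3·0.1438^3 = -0.029948
  k=3: (−1)^2·41.5692/(12)·0.9896^1·0.1438^5 = +0.000211
d^3_{-1,0}(0.2886) = +0.472783 -0.029948 +0.000211 = +0.443046

d=0.4430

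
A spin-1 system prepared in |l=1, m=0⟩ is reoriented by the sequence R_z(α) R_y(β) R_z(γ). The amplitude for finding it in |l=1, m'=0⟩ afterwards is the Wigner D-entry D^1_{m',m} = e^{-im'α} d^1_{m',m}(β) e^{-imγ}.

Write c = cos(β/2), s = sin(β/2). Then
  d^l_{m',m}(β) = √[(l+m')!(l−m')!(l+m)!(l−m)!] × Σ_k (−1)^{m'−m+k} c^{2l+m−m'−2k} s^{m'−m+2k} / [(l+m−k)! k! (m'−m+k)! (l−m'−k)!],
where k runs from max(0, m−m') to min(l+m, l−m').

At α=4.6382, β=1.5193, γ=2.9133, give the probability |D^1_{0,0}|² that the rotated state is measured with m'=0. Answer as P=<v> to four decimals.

P=0.0026

First d^1_{0,0}(β=1.5193), then the phase factors e^{-i(0)α} and e^{-i(0)γ}:
With c≡cos(β/2)=0.725077 and s≡sin(β/2)=0.688668, N=[1·1·1·1]^{1/2}=1.000000
k: max(0,(0)−(0))=0 … min(1+(0),1−(0))=1
  k=0: (−1)^0·1.0000/(1)·0.7251^2·0.6887^0 = +0.525737
  k=1: (−1)^1·1.0000/(1)·0.7251^0·0.6887^2 = -0.474263
d^1_{0,0}(1.5193) = +0.525737 -0.474263 = +0.051474
|D^1_{0,0}|² = |d^1_{0,0}(β)|² = (+0.051474)² = 0.002650 (the z-rotation phases have unit modulus)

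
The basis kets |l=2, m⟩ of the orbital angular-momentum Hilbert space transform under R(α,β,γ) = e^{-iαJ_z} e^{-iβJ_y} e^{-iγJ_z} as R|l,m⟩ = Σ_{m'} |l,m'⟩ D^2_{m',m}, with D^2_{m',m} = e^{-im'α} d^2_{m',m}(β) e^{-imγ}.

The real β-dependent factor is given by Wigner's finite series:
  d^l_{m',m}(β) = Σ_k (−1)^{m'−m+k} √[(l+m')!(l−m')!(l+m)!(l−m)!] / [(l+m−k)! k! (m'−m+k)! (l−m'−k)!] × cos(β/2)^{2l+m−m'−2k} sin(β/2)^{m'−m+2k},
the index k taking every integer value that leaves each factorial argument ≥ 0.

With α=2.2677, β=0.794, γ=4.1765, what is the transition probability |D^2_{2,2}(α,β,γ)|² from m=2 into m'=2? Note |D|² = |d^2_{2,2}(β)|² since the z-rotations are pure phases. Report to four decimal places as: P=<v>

D^2_{2,2}(2.2677,0.794,4.1765) = e^{-i·2·2.2677}·d^2_{2,2}(0.794)·e^{-i·2·4.1765}. Compute d first:
With c≡cos(β/2)=0.922225 and s≡sin(β/2)=0.386653, N=[24·1·24·1]^{1/2}=24.000000
k∈{0} keeps every argument non-negative
  k=0: (−1)^0·24.0000/(24)·0.9222^4·0.3867^0 = +0.723349
d^2_{2,2}(0.794) = +0.723349
|D^2_{2,2}|² = |d^2_{2,2}(β)|² = (+0.723349)² = 0.523233 (the z-rotation phases have unit modulus)

P=0.5232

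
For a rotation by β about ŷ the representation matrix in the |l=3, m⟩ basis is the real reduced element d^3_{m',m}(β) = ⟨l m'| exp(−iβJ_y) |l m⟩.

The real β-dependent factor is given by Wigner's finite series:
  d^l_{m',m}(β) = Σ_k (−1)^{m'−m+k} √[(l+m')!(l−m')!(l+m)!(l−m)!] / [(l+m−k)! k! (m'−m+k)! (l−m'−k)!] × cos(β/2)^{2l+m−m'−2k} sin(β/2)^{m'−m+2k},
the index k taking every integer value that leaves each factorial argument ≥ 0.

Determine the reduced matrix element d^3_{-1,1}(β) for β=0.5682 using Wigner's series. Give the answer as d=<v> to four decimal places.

d=0.3552

d^3_{-1,1}(β=0.5682) via Wigner's sum:
Half-angle: c=0.959914, s=0.280294. N=√(2·24·24·2)=48.000000
Admissible k: 2..4 (factorial args all ≥0)
  k=2: (−1)^0·48.0000/(8)·0.9599^4·0.2803^2 = +0.400228
  k=3: (−1)^1·48.0000/(6)·0.9599^2·0.2803^4 = -0.045500
  k=4: (−1)^2·48.0000/(48)·0.9599^0·0.2803^6 = +0.000485
d^3_{-1,1}(0.5682) = +0.400228 -0.045500 +0.000485 = +0.355213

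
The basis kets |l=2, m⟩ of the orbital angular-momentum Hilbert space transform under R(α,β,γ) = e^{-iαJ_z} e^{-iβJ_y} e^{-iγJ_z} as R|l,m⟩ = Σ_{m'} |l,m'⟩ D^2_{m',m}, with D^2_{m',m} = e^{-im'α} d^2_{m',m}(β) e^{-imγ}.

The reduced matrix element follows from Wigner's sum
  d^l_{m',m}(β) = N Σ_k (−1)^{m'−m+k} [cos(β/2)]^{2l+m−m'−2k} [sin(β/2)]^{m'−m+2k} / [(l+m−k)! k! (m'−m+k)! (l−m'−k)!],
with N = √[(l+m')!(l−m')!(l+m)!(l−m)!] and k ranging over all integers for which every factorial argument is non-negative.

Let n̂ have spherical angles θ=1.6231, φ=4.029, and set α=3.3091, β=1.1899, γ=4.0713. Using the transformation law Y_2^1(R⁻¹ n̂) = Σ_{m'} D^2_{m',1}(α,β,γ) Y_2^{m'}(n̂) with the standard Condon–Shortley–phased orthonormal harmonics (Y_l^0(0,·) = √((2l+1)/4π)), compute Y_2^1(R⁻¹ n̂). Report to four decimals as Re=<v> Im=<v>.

Need the full column D^2_{m',1} for m'=−2..2 at α=3.3091, β=1.1899, γ=4.0713.
cos(β/2)=0.828177, sin(β/2)=0.560467
d^2_{-2,1}: single k=3 term ⇒ +0.291611;  D = -0.241547+0.163376i
d^2_{-1,1}: k∈[2..3] ⇒ +0.646350 -0.098674 = +0.547676;  D = +0.396144-0.378178i
d^2_{0,1}: k∈[1..2] ⇒ +0.779821 -0.357149 = +0.422672;  D = -0.252787+0.338748i
d^2_{1,1}: k∈[0..1] ⇒ +0.470426 -0.646350 = -0.175924;  D = -0.080235+0.156562i
d^2_{2,1}: single k=0 term ⇒ -0.636721;  D = +0.191855-0.607128i
Y_2^{m'}(θ=1.6231,φ=4.029) and Σ D·Y over m':
  (-0.2415+0.1634i)·(-0.0780-0.3772i)  (+0.3961-0.3782i)·(+0.0255-0.0313i)  (-0.2528+0.3387i)·(-0.3128+0.0000i)  (-0.0802+0.1566i)·(-0.0255-0.0313i)  (+0.1919-0.6071i)·(-0.0780+0.3772i)
Y_2^1(R⁻¹ n̂) = +0.378809+0.068665i

Re=0.3788 Im=0.0687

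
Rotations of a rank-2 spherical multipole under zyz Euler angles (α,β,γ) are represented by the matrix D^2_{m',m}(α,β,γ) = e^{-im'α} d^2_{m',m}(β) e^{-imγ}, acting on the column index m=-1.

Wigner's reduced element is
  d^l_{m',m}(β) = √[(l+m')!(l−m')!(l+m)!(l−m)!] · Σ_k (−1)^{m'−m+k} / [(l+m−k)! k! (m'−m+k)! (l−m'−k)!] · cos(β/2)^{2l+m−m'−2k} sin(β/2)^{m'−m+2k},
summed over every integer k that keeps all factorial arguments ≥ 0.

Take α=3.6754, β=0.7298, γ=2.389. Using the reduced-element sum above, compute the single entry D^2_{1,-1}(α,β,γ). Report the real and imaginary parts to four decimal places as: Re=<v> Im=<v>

Re=0.0890 Im=-0.3044

D^2_{1,-1}(3.6754,0.7298,2.389) = e^{-i·1·3.6754}·d^2_{1,-1}(0.7298)·e^{-i·-1·2.389}. Compute d first:
Half-angle: c=0.934159, s=0.356856. N=√(6·1·1·6)=6.000000
k: max(0,(-1)−(1))=0 … min(2+(-1),2−(1))=1
  k=0: (−1)^2·6.0000/(2)·0.9342^2·0.3569^2 = +0.333387
  k=1: (−1)^3·6.0000/(6)·0.9342^0·0.3569^4 = -0.016217
d^2_{1,-1}(0.7298) = +0.333387 -0.016217 = +0.317170
Phases: e^{-i·(1)·3.6754}=-0.860876+0.508815i, e^{-i·(-1)·2.389}=-0.729919+0.683533i ⇒ D=+0.088991-0.304430i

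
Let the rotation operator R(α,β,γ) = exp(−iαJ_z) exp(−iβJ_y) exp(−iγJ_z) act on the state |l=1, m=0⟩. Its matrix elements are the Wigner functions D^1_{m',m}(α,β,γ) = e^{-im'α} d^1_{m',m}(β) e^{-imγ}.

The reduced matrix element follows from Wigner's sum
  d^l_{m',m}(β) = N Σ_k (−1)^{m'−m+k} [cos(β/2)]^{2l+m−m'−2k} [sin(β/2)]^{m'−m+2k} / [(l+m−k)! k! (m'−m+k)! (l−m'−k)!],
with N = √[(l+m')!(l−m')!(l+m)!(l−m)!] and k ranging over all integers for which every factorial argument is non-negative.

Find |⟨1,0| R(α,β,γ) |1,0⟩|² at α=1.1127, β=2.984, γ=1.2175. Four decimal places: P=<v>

First d^1_{0,0}(β=2.984), then the phase factors e^{-i(0)α} and e^{-i(0)γ}:
c=cos(2.984/2)=0.078715, s=sin(2.984/2)=0.996897; N=√[1·1·1·1]=1.000000
k: max(0,(0)−(0))=0 … min(1+(0),1−(0))=1
  k=0: (−1)^0·1.0000/(1)·0.0787^2·0.9969^0 = +0.006196
  k=1: (−1)^1·1.0000/(1)·0.0787^0·0.9969^2 = -0.993804
d^1_{0,0}(2.984) = +0.006196 -0.993804 = -0.987608
|D^1_{0,0}|² = |d^1_{0,0}(β)|² = (-0.987608)² = 0.975369 (the z-rotation phases have unit modulus)

P=0.9754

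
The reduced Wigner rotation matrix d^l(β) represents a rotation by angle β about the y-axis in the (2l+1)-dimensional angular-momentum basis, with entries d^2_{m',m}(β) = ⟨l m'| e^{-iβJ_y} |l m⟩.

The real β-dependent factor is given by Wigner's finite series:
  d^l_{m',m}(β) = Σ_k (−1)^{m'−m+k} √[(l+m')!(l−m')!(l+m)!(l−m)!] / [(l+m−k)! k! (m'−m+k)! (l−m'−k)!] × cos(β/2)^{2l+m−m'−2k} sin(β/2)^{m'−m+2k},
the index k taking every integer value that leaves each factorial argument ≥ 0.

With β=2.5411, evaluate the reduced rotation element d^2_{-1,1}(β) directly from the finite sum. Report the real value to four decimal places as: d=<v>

d=-0.5932

d^2_{-1,1}(β=2.5411) via Wigner's sum:
Half-angle: c=0.295756, s=0.955264. N=√(1·6·6·1)=6.000000
The bounds max(0,m−m')=2 and min(l+m,l−m')=3 give 2 terms
  k=2: (−1)^0·6.0000/(2)·0.2958^2·0.9553^2 = +0.239460
  k=3: (−1)^1·6.0000/(6)·0.2958^0·0.9553^4 = -0.832709
d^2_{-1,1}(2.5411) = +0.239460 -0.832709 = -0.593248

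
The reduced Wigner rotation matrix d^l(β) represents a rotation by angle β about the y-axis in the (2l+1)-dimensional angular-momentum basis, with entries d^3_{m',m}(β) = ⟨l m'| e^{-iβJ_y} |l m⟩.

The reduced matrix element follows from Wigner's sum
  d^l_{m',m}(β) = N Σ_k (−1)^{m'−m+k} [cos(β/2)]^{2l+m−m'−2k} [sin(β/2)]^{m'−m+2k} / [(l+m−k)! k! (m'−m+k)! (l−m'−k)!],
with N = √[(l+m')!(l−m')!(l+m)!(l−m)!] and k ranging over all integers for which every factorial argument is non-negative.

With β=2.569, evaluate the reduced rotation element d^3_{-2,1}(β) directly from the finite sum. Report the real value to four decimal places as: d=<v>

d=-0.5997

d^3_{-2,1}(β=2.569) via Wigner's sum:
c=cos(2.569/2)=0.282401, s=sin(2.569/2)=0.959296; N=√[1·120·24·2]=75.894664
Admissible k: 3..4 (factorial args all ≥0)
  k=3: (−1)^0·75.8947/(12)·0.2824^3·0.9593^3 = +0.125744
  k=4: (−1)^1·75.8947/(24)·0.2824^1·0.9593^5 = -0.725489
d^3_{-2,1}(2.569) = +0.125744 -0.725489 = -0.599744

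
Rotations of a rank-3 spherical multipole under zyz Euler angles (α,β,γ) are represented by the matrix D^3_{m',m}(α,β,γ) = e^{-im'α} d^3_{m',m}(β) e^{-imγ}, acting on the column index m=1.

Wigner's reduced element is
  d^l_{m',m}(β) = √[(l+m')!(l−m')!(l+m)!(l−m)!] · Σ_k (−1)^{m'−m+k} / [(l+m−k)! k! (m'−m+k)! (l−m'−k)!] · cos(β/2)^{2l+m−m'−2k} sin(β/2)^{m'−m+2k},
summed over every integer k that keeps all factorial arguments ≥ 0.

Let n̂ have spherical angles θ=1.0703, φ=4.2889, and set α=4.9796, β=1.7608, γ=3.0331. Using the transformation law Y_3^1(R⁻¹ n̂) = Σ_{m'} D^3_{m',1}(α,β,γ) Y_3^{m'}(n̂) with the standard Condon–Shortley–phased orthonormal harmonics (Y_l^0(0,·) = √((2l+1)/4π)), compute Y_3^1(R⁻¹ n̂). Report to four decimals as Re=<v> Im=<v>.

Need the full column D^3_{m',1} for m'=−3..3 at α=4.9796, β=1.7608, γ=3.0331.
cos(β/2)=0.636843, sin(β/2)=0.770994
d^3_{-3,1}: single k=4 term ⇒ +0.555026;  D = +0.438238-0.340590i
d^3_{-2,1}: k∈[3..4] ⇒ +0.748651 -0.548639 = +0.200012;  D = +0.160080+0.119913i
d^3_{-1,1}: k∈[2..4] ⇒ +0.586654 -1.146457 +0.210041 = -0.349762;  D = +0.128337-0.325366i
d^3_{0,1}: k∈[1..3] ⇒ +0.279771 -1.230158 +0.601003 = -0.349384;  D = +0.347330+0.037831i
d^3_{1,1}: k∈[0..2] ⇒ +0.066710 -0.782205 +0.859843 = +0.144348;  D = -0.022815-0.142534i
d^3_{2,1}: k∈[0..1] ⇒ -0.255395 +0.748651 = +0.493256;  D = +0.449186-0.203797i
d^3_{3,1}: single k=0 term ⇒ +0.378683;  D = +0.241962+0.291300i
Y_3^{m'}(θ=1.0703,φ=4.2889) and Σ D·Y over m':
  (+0.4382-0.3406i)·(+0.2691-0.0834i)  (+0.1601+0.1199i)·(-0.2500-0.2828i)  (+0.1283-0.3254i)·(-0.0176+0.0391i)  (+0.3473+0.0378i)·(-0.3310+0.0000i)  (-0.0228-0.1425i)·(+0.0176+0.0391i)  (+0.4492-0.2038i)·(-0.2500+0.2828i)  (+0.2420+0.2913i)·(-0.2691-0.0834i)
Y_3^1(R⁻¹ n̂) = -0.111376-0.129200i

Re=-0.1114 Im=-0.1292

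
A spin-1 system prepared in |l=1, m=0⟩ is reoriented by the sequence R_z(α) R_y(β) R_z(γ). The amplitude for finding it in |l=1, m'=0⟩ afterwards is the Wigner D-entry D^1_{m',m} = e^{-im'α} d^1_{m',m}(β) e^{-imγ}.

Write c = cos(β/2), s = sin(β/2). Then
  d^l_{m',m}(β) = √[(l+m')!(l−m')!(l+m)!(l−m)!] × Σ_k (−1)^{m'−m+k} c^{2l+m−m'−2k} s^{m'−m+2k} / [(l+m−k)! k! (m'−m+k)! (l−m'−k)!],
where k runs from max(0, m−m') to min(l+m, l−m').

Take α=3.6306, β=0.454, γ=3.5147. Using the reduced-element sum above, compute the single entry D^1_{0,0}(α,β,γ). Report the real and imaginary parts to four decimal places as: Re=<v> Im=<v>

Re=0.8987 Im=0.0000

First d^1_{0,0}(β=0.454), then the phase factors e^{-i(0)α} and e^{-i(0)γ}:
c=cos(0.454/2)=0.974346, s=sin(0.454/2)=0.225056; N=√[1·1·1·1]=1.000000
k∈{0,1} keeps every argument non-negative
  k=0: (−1)^0·1.0000/(1)·0.9743^2·0.2251^0 = +0.949350
  k=1: (−1)^1·1.0000/(1)·0.9743^0·0.2251^2 = -0.050650
d^1_{0,0}(0.454) = +0.949350 -0.050650 = +0.898700
D = (+1.000000+0.000000i)·(+0.898700)·(+1.000000+0.000000i) = +0.898700+0.000000i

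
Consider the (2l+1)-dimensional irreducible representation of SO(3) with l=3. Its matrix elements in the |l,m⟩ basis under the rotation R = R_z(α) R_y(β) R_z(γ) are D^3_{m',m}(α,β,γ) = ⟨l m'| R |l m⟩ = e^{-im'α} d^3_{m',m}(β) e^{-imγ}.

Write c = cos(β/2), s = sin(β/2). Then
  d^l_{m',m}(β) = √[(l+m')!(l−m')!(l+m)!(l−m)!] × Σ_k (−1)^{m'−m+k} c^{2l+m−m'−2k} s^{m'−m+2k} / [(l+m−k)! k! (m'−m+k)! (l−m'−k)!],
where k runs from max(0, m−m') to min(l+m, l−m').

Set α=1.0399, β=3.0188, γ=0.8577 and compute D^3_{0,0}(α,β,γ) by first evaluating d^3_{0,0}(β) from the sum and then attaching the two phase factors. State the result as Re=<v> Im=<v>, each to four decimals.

Re=-0.9552 Im=0.0000

D^3_{0,0}(1.0399,3.0188,0.8577) = e^{-i·0·1.0399}·d^3_{0,0}(3.0188)·e^{-i·0·0.8577}. Compute d first:
c=cos(3.0188/2)=0.061358, s=sin(3.0188/2)=0.998116; N=√[6·6·6·6]=36.000000
Admissible k: 0..3 (factorial args all ≥0)
  k=0: (−1)^0·36.0000/(36)·0.0614^6·0.9981^0 = +0.000000
  k=1: (−1)^1·36.0000/(4)·0.0614^4·0.9981^2 = -0.000127
  k=2: (−1)^2·36.0000/(4)·0.0614^2·0.9981^4 = +0.033628
  k=3: (−1)^3·36.0000/(36)·0.0614^0·0.9981^6 = -0.988748
d^3_{0,0}(3.0188) = +0.000000 -0.000127 +0.033628 -0.988748 = -0.955247
Phases: e^{-i·(0)·1.0399}=+1.000000+0.000000i, e^{-i·(0)·0.8577}=+1.000000+0.000000i ⇒ D=-0.955247+0.000000i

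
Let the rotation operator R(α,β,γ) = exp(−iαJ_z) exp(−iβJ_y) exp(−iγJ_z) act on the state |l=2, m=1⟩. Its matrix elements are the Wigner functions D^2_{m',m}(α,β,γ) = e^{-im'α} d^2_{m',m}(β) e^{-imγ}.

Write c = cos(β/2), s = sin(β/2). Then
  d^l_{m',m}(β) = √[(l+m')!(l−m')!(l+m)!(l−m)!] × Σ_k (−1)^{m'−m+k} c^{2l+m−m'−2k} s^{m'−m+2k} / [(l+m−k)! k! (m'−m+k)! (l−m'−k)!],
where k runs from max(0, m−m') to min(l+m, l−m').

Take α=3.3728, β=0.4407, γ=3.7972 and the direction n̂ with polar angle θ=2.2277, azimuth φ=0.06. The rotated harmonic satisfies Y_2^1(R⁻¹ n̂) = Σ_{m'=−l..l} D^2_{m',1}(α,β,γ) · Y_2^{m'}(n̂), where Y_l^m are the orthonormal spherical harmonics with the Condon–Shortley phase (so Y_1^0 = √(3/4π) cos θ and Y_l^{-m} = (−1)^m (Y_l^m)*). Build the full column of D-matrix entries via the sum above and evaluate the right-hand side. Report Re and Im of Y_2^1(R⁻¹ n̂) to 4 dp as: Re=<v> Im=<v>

Need the full column D^2_{m',1} for m'=−2..2 at α=3.3728, β=0.4407, γ=3.7972.
cos(β/2)=0.975821, sin(β/2)=0.218571
d^2_{-2,1}: single k=3 term ⇒ +0.020379;  D = -0.020000+0.003913i
d^2_{-1,1}: k∈[2..3] ⇒ +0.136473 -0.002282 = +0.134191;  D = +0.122286-0.055256i
d^2_{0,1}: k∈[1..2] ⇒ +0.497484 -0.024959 = +0.472525;  D = -0.374560+0.288071i
d^2_{1,1}: k∈[0..1] ⇒ +0.906736 -0.136473 = +0.770262;  D = +0.486717-0.597002i
d^2_{2,1}: single k=0 term ⇒ -0.406194;  D = +0.177694-0.365265i
Y_2^{m'}(θ=2.2277,φ=0.06) and Σ D·Y over m':
  (-0.0200+0.0039i)·(+0.2405-0.0290i)  (+0.1223-0.0553i)·(-0.3729+0.0224i)  (-0.3746+0.2881i)·(+0.0375+0.0000i)  (+0.4867-0.5970i)·(+0.3729+0.0224i)  (+0.1777-0.3653i)·(+0.2405+0.0290i)
Y_2^1(R⁻¹ n̂) = +0.185114-0.258761i

Re=0.1851 Im=-0.2588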